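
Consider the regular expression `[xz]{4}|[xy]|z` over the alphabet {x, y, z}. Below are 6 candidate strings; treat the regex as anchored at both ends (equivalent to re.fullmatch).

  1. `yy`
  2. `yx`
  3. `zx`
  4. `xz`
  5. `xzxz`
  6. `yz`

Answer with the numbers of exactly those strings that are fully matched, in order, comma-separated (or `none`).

5

1 → no match
2 → no match
3 → no match
4 → no match
5 → match
6 → no match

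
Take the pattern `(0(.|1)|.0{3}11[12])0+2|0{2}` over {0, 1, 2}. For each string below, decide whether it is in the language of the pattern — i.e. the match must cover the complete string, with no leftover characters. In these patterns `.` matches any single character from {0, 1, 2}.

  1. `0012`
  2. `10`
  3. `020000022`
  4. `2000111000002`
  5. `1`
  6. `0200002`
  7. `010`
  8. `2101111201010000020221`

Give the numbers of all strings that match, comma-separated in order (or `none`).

4, 6

1. `0012` → no match
2. `10` → no match
3. `020000022` → no match
4 → match
5. `1` → no match
6. `0200002` → match
7. `010` → no match
8 → no match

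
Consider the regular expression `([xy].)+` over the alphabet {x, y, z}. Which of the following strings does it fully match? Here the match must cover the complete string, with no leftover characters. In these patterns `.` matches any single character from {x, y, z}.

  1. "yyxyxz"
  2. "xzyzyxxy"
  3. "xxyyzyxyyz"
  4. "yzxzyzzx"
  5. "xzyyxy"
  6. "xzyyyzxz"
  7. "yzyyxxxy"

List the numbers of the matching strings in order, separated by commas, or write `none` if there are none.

1 → match
2 → match
3 → no match
4 → no match
5 → match
6 → match
7 → match

1, 2, 5, 6, 7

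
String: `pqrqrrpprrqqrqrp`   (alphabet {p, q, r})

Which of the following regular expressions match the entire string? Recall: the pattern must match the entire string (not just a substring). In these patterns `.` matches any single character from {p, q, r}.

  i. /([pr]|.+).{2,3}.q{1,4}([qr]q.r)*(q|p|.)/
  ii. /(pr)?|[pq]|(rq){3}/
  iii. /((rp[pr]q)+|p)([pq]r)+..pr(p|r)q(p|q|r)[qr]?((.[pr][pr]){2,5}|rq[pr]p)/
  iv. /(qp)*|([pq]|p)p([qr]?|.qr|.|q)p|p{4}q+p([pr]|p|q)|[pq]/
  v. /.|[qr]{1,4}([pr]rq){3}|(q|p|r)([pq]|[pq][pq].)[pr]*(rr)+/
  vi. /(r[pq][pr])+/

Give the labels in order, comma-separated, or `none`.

i → no match
ii → no match
iii → match
iv → no match
v → no match
vi → no match — must start with `r`

iii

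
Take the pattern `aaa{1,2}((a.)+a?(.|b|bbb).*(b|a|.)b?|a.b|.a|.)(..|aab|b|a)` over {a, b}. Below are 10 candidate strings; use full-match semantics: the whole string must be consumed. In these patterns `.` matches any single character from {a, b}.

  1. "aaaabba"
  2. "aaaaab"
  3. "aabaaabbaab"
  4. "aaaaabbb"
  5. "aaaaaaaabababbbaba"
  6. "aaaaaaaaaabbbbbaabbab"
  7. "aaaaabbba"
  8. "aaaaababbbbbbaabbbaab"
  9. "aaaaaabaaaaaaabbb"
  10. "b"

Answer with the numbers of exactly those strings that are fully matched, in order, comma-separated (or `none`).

1 → match
2 → match
3 → no match — must start with "aaa"
4 → match
5 → match
6 → match
7 → match
8 → match
9 → match
10 → no match — must start with "aaa"

1, 2, 4, 5, 6, 7, 8, 9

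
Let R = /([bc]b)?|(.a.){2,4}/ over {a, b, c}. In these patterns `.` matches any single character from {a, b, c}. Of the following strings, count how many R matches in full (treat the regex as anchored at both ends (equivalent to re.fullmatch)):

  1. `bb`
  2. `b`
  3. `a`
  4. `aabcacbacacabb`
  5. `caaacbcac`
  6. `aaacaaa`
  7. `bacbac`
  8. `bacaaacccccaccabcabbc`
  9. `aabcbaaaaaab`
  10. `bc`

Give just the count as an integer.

2

1. `bb` → match
2. `b` → no match
3. `a` → no match
4 → no match
5. `caaacbcac` → no match
6. `aaacaaa` → no match
7. `bacbac` → match
8 → no match
9. `aabcbaaaaaab` → no match
10. `bc` → no match
Total matched: 2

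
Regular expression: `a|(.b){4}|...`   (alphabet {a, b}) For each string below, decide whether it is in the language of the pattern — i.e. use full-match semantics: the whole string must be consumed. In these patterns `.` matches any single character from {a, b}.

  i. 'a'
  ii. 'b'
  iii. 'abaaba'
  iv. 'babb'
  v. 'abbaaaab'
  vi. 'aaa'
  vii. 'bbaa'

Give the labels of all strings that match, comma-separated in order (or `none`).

i → match
ii → no match
iii → no match
iv → no match
v → no match
vi → match
vii → no match

i, vi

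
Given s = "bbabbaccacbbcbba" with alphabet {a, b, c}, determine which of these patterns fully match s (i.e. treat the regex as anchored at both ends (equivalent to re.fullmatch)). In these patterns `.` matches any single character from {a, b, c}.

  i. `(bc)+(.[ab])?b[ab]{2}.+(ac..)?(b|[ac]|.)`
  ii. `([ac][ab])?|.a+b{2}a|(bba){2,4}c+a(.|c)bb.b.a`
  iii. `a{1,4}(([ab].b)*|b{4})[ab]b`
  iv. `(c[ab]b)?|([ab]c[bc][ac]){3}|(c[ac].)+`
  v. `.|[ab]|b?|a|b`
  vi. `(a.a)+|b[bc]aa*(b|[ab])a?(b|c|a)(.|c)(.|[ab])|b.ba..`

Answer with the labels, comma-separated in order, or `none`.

ii

i → no match — must start with "bc"
ii → match
iii → no match — must start with "a"
iv → no match
v → no match
vi → no match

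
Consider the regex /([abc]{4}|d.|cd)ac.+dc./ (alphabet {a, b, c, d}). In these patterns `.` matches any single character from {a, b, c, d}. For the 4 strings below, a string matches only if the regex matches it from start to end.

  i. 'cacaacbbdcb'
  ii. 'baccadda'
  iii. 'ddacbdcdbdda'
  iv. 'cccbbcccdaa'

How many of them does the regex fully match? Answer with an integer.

i. 'cacaacbbdcb' → match
ii. 'baccadda' → no match
iii. 'ddacbdcdbdda' → no match
iv. 'cccbbcccdaa' → no match
Total matched: 1

1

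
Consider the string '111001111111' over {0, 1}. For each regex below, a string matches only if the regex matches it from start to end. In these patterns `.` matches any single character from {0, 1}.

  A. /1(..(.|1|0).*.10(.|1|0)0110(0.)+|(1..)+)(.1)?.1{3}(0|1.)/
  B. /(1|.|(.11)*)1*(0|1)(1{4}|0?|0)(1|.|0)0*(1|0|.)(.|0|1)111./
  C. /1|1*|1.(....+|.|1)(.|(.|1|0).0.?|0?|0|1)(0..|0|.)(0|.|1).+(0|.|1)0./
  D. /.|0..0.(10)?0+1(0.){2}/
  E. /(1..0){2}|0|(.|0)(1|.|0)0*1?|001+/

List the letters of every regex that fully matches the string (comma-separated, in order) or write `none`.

A → match
B → match
C → no match
D → no match
E → no match

A, B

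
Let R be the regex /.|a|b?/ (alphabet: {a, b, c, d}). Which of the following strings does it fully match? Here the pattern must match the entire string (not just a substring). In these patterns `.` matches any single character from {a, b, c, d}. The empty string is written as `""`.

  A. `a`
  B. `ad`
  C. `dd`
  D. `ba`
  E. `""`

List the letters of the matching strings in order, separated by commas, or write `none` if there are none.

A, E

A. `a` → match
B. `ad` → no match
C. `dd` → no match
D. `ba` → no match
E. `""` → match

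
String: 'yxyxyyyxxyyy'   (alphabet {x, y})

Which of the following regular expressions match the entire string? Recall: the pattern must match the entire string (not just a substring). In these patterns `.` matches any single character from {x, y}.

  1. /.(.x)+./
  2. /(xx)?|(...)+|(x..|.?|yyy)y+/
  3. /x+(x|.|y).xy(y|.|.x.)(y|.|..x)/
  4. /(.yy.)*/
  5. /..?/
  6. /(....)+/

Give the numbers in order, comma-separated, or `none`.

1 → no match
2 → match
3 → no match — must start with 'x'
4 → no match
5 → no match
6 → match

2, 6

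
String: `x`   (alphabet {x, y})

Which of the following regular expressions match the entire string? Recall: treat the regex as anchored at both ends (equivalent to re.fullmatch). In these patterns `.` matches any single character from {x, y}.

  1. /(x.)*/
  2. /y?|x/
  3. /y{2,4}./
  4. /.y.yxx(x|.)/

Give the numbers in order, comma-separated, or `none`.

2

1 → no match
2 → match
3 → no match — must start with `y`
4 → no match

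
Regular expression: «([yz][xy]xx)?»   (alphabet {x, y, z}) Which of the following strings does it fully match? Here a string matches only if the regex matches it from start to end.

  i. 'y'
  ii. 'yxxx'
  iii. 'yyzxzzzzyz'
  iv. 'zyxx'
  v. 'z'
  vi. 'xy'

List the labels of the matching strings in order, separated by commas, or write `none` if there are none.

i → no match
ii → match
iii → no match
iv → match
v → no match
vi → no match

ii, iv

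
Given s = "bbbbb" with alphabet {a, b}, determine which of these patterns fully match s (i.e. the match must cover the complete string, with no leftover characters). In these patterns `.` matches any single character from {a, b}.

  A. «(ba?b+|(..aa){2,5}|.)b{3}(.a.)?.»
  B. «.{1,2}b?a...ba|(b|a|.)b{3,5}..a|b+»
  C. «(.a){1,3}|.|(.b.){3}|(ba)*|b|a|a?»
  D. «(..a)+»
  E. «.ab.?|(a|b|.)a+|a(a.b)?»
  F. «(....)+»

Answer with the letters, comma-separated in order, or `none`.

A, B

A → match
B → match
C → no match
D → no match — must end with "a"
E → no match
F → no match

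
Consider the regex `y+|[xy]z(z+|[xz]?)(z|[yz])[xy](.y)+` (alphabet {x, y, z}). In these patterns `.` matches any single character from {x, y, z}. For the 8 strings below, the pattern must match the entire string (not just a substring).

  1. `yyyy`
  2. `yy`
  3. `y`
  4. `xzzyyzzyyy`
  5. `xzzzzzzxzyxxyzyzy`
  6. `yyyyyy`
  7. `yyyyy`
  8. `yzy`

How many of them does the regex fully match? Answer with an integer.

1 → match
2 → match
3 → match
4 → no match
5 → no match
6 → match
7 → match
8 → no match
Total matched: 5

5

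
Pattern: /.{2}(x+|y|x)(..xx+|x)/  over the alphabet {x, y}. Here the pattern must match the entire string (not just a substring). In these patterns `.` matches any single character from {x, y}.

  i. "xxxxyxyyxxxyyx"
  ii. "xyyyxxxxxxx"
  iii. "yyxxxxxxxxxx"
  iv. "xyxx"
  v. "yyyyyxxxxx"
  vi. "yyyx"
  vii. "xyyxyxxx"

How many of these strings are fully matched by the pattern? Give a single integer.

i → no match
ii → match
iii → match
iv → match
v → match
vi → match
vii → match
Total matched: 6

6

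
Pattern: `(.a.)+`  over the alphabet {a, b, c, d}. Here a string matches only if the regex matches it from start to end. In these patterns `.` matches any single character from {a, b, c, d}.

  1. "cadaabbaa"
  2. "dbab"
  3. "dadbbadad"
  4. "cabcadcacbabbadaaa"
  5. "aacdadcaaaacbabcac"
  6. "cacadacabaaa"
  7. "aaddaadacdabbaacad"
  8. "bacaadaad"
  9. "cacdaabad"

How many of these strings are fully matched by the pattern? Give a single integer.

6

1. "cadaabbaa" → match
2. "dbab" → no match
3. "dadbbadad" → no match
4 → match
5 → match
6. "cacadacabaaa" → no match
7 → match
8. "bacaadaad" → match
9. "cacdaabad" → match
Total matched: 6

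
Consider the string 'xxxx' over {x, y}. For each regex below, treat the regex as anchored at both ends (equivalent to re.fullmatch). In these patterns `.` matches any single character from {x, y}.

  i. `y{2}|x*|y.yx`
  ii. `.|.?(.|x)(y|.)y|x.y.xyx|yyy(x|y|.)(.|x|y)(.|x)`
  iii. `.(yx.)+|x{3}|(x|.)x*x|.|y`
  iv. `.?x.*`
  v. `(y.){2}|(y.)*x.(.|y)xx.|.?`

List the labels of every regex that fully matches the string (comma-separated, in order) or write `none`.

i → match
ii → no match
iii → match
iv → match
v → no match

i, iii, iv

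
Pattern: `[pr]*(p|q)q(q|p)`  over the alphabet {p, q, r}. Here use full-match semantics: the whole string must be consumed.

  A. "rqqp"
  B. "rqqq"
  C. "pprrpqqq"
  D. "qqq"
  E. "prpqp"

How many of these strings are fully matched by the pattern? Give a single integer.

5

A → match
B → match
C → match
D → match
E → match
Total matched: 5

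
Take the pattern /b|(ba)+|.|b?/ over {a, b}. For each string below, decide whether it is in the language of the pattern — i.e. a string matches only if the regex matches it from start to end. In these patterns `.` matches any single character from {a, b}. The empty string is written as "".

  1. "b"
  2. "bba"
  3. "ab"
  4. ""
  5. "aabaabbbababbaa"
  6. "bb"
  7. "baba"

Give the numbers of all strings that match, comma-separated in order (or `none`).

1, 4, 7

1. "b" → match
2. "bba" → no match
3. "ab" → no match
4. "" → match
5 → no match
6. "bb" → no match
7. "baba" → match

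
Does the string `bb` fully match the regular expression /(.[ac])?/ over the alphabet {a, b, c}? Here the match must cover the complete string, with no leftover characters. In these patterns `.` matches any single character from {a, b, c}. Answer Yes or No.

No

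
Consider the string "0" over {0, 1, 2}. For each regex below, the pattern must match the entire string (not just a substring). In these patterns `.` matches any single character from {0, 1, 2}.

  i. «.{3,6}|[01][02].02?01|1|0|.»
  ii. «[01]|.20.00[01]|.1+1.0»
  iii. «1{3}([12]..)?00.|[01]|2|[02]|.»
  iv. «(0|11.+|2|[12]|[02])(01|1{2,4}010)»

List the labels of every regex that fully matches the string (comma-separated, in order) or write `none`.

i → match
ii → match
iii → match
iv → no match

i, ii, iii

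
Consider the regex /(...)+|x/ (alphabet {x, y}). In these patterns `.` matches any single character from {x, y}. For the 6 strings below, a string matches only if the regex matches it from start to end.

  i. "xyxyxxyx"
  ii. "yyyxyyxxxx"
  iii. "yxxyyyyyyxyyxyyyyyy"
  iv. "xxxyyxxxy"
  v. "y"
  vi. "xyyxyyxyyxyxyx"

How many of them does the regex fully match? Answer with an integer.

1

i → no match
ii → no match
iii → no match
iv → match
v → no match
vi → no match
Total matched: 1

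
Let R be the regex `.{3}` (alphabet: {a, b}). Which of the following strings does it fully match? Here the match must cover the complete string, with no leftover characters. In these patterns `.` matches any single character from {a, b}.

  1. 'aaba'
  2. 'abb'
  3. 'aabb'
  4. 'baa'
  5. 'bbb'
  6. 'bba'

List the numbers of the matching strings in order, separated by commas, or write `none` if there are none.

2, 4, 5, 6

1 → no match
2 → match
3 → no match
4 → match
5 → match
6 → match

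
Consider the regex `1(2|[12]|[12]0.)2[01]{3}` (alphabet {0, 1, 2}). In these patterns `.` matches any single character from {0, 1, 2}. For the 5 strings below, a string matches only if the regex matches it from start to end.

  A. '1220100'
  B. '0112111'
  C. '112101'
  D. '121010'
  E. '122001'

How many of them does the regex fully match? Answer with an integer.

A. '1220100' → no match
B. '0112111' → no match — must start with '1'
C. '112101' → match
D. '121010' → no match
E. '122001' → match
Total matched: 2

2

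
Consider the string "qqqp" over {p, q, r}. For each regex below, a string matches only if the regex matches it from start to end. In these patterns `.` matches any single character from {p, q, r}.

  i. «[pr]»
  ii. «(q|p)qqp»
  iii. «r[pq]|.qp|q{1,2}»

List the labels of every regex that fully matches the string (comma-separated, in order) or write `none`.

i → no match
ii → match
iii → no match

ii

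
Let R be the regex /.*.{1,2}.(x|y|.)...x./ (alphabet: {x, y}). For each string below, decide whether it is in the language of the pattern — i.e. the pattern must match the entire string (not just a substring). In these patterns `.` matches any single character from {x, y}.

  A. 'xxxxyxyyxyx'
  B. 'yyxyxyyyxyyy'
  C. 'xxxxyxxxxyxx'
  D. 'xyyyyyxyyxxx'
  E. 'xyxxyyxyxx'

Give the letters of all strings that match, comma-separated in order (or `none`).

A → no match
B → no match
C → match
D → match
E → match

C, D, E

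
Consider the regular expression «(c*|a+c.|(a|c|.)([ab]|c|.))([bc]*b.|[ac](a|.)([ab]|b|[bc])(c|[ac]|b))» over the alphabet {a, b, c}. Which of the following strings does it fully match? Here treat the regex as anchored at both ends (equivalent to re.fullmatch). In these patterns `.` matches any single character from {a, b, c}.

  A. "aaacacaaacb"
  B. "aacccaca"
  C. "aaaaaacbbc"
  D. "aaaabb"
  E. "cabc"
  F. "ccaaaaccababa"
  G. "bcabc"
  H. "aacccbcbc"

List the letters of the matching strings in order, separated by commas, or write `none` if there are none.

A → no match
B → match
C → match
D → match
E → match
F → no match
G → no match
H → match

B, C, D, E, H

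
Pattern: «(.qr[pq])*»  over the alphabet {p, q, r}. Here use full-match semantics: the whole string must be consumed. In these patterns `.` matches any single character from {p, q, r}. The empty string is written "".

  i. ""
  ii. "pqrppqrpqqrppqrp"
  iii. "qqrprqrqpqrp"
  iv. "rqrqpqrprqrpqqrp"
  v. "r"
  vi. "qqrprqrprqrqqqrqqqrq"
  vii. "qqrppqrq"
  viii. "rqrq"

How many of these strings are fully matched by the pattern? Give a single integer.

7

i → match
ii → match
iii → match
iv → match
v → no match
vi → match
vii → match
viii → match
Total matched: 7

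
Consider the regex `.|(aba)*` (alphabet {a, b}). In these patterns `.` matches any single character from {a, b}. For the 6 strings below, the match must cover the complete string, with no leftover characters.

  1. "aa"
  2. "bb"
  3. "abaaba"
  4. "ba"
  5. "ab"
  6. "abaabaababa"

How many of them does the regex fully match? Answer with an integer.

1

1 → no match
2 → no match
3 → match
4 → no match
5 → no match
6 → no match
Total matched: 1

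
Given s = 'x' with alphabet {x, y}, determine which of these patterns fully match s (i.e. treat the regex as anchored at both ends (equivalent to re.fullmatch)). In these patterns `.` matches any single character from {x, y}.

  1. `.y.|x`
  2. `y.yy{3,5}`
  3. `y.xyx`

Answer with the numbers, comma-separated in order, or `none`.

1

1 → match
2 → no match — must start with 'y'
3 → no match — must start with 'y'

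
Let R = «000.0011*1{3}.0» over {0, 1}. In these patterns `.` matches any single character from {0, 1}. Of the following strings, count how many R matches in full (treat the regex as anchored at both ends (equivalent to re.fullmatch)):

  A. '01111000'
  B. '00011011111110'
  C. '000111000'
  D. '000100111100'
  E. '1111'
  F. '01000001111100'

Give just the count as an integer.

A → no match — must start with '000'
B → no match
C → no match
D → match
E → no match — must start with '000'
F → no match — must start with '000'
Total matched: 1

1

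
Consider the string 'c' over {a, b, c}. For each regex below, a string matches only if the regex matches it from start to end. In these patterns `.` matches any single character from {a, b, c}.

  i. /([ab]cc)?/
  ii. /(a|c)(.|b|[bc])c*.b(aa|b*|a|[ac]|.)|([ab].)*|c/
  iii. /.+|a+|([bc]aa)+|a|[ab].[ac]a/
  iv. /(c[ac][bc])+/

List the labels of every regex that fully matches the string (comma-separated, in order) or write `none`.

ii, iii

i → no match
ii → match
iii → match
iv → no match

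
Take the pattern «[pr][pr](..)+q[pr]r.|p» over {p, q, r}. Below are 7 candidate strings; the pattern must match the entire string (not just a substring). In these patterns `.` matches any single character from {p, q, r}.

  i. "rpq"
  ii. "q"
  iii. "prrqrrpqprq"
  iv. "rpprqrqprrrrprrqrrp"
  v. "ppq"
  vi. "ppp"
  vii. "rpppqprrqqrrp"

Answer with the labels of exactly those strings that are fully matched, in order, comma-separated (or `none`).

i → no match
ii → no match
iii → no match
iv → no match
v → no match
vi → no match
vii → no match

none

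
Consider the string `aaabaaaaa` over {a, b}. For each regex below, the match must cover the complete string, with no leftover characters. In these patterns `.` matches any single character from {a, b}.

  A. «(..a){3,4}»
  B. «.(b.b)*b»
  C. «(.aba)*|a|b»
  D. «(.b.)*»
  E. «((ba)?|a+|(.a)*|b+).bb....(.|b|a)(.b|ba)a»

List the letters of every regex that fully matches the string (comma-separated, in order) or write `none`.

A

A → match
B → no match — must end with `b`
C → no match
D → no match
E → no match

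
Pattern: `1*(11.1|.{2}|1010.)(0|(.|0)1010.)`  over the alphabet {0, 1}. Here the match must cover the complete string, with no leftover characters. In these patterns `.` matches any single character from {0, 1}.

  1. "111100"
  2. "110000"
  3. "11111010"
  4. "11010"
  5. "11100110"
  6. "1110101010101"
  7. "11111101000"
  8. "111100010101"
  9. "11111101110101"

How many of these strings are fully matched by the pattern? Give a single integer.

1 → match
2 → no match
3 → match
4 → match
5 → no match
6 → match
7 → match
8 → match
9 → match
Total matched: 7

7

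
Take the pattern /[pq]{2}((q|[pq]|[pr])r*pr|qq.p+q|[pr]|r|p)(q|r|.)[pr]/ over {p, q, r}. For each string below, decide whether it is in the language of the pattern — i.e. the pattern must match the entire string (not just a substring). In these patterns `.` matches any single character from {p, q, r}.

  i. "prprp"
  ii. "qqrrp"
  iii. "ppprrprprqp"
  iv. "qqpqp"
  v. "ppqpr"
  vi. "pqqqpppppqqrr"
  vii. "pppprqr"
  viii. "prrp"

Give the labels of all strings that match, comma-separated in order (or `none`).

ii, iv, vii

i → no match
ii → match
iii → no match
iv → match
v → no match
vi → no match
vii → match
viii → no match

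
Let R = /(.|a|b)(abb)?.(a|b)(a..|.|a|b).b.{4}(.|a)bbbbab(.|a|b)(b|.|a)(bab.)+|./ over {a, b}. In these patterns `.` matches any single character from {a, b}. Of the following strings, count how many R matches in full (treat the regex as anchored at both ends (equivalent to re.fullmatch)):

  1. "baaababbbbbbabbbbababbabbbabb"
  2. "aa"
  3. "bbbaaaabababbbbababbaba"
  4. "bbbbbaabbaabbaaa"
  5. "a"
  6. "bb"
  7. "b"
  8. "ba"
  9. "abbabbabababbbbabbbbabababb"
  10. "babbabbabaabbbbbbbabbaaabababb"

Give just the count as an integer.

4

1 → match
2 → no match
3 → no match
4 → no match
5 → match
6 → no match
7 → match
8 → no match
9 → match
10 → no match
Total matched: 4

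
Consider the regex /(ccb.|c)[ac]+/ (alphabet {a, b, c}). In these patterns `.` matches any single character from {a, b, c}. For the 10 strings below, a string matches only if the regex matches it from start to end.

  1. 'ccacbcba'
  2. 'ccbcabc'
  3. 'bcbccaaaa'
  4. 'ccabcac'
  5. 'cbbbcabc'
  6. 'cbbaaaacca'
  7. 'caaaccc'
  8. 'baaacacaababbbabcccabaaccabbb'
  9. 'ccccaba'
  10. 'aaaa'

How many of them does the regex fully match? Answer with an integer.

1 → no match
2 → no match
3 → no match
4 → no match
5 → no match
6 → no match
7 → match
8 → no match
9 → no match
10 → no match
Total matched: 1

1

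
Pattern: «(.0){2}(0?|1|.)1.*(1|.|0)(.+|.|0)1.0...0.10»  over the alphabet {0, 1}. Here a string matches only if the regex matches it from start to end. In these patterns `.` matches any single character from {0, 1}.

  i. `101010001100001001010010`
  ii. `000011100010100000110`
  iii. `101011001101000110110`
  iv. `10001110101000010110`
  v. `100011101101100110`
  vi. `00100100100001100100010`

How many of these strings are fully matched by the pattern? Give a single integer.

5

i → match
ii → no match
iii → match
iv → match
v → match
vi → match
Total matched: 5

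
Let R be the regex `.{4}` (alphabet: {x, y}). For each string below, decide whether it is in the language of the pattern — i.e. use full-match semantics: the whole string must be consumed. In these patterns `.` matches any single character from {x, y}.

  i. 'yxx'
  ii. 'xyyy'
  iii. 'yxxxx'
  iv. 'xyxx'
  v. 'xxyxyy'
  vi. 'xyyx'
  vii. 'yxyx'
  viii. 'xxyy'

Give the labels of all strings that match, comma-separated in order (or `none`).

i → no match
ii → match
iii → no match
iv → match
v → no match
vi → match
vii → match
viii → match

ii, iv, vi, vii, viii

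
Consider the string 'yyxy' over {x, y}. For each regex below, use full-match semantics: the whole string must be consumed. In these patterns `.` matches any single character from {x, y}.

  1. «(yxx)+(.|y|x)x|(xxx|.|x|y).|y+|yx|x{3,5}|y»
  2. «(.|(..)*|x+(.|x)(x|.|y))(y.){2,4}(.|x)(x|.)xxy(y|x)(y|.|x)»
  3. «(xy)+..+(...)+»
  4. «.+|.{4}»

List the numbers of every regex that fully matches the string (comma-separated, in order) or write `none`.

4

1 → no match
2 → no match
3 → no match — must start with 'xy'
4 → match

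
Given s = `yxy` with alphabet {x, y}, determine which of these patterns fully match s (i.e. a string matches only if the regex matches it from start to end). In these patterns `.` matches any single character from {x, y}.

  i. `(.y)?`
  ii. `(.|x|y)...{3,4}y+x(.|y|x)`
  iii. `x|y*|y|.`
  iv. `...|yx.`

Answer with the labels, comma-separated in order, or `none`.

i → no match
ii → no match
iii → no match
iv → match

iv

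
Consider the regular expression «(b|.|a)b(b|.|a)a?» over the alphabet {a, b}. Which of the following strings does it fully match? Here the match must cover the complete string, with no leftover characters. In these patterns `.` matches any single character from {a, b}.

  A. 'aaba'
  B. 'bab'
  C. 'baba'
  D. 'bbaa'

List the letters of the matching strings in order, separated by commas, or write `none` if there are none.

D

A. 'aaba' → no match
B. 'bab' → no match
C. 'baba' → no match
D. 'bbaa' → match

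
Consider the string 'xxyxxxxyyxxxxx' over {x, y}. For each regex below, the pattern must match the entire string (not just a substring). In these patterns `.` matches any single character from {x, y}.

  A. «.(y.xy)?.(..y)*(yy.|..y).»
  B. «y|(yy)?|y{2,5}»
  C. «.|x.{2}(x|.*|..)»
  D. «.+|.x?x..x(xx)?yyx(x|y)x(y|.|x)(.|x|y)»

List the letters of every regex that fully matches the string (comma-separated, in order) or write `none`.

C, D

A → no match
B → no match
C → match
D → match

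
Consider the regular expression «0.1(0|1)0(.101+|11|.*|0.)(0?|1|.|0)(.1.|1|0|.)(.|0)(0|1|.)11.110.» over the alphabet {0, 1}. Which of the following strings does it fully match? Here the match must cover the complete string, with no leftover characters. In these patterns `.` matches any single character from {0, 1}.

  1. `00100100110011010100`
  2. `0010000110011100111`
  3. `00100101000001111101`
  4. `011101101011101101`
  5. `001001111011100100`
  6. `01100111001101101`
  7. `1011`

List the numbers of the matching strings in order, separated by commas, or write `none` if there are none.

3, 4, 6

1 → no match
2 → no match
3 → match
4 → match
5 → no match
6 → match
7 → no match — must start with `0`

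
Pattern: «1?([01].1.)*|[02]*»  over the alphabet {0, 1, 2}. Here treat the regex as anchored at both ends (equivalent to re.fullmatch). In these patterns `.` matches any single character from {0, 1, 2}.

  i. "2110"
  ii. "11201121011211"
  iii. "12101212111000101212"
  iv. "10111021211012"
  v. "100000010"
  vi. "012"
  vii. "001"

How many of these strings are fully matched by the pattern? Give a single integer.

i → no match
ii → no match
iii → match
iv → no match
v → no match
vi → no match
vii → no match
Total matched: 1

1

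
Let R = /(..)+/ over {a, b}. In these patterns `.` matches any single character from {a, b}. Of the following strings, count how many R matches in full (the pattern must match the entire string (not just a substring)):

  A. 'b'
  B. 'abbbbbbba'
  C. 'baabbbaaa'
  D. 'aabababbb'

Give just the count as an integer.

A → no match
B → no match
C → no match
D → no match
Total matched: 0

0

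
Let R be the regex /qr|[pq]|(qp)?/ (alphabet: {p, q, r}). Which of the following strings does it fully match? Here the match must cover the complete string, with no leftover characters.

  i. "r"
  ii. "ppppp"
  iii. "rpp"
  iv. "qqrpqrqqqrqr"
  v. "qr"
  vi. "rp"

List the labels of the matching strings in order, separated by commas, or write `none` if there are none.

i → no match
ii → no match
iii → no match
iv → no match
v → match
vi → no match

v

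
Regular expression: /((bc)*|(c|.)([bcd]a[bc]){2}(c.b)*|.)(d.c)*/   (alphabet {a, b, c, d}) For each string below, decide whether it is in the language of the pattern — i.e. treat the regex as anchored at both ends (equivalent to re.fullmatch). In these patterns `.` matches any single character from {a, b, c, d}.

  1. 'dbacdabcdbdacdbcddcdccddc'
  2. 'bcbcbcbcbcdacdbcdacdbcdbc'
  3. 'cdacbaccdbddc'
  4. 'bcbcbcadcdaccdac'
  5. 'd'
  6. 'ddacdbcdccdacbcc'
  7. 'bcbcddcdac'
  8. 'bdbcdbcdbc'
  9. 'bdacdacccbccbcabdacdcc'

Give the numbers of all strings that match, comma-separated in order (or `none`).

1 → match
2 → match
3 → match
4 → no match
5 → match
6 → no match
7 → match
8 → match
9 → match

1, 2, 3, 5, 7, 8, 9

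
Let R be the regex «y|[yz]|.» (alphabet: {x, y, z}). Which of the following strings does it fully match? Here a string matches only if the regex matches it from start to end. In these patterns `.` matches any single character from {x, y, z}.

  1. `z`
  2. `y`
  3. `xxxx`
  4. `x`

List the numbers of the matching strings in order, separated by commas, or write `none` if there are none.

1 → match
2 → match
3 → no match
4 → match

1, 2, 4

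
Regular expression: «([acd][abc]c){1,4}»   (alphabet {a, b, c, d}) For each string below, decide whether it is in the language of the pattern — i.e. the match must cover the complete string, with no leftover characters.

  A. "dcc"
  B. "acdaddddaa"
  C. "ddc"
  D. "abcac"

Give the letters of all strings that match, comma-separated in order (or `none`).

A → match
B → no match — must end with "c"
C → no match
D → no match

A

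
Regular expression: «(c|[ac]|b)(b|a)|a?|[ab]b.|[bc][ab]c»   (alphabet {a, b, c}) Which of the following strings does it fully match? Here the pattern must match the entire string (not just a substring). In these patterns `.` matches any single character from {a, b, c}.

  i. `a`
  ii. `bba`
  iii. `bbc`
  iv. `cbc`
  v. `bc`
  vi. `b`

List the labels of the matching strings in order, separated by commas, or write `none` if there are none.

i. `a` → match
ii. `bba` → match
iii. `bbc` → match
iv. `cbc` → match
v. `bc` → no match
vi. `b` → no match

i, ii, iii, iv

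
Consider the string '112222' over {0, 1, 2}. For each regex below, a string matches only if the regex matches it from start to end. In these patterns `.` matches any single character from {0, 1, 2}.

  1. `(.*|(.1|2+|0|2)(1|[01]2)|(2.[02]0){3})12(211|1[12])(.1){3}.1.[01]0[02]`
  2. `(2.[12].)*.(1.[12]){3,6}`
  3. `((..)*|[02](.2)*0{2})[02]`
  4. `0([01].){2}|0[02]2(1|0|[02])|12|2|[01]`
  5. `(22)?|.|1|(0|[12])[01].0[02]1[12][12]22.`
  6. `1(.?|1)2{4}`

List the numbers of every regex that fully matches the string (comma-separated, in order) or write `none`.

6

1 → no match
2 → no match
3 → no match
4 → no match
5 → no match
6 → match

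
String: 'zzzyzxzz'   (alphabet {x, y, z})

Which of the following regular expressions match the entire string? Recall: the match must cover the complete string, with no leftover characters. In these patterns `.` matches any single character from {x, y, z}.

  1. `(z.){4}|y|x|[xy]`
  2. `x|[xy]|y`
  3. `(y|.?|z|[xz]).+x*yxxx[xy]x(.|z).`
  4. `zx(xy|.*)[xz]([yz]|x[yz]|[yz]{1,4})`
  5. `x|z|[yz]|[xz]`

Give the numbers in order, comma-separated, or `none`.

1 → match
2 → no match
3 → no match
4 → no match — must start with 'zx'
5 → no match

1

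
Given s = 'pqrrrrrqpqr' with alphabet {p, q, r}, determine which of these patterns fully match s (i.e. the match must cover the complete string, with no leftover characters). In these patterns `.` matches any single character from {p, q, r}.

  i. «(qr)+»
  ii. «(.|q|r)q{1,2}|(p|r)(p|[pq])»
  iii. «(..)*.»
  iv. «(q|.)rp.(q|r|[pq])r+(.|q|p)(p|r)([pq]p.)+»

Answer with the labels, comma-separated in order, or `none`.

iii

i → no match — must start with 'qr'
ii → no match
iii → match
iv → no match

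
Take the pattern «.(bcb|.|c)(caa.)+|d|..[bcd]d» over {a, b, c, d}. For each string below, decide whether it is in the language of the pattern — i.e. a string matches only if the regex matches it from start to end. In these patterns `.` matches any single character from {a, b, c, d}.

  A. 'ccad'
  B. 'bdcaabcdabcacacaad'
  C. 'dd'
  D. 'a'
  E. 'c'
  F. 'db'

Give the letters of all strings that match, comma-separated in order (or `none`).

A → no match
B → no match
C → no match
D → no match
E → no match
F → no match

none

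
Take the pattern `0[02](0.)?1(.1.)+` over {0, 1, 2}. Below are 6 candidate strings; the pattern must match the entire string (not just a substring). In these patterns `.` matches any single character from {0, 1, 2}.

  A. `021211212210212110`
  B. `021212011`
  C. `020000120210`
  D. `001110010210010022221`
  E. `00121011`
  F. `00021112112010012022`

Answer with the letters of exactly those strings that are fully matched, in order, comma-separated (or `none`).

A, B

A → match
B → match
C → no match
D → no match
E → no match
F → no match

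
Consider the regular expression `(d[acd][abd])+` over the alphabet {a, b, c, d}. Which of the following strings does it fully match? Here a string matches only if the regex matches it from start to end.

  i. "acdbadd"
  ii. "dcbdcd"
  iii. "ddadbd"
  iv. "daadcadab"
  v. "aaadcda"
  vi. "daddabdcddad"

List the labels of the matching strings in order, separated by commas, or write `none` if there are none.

ii, iv, vi

i. "acdbadd" → no match — must start with "d"
ii. "dcbdcd" → match
iii. "ddadbd" → no match
iv. "daadcadab" → match
v. "aaadcda" → no match — must start with "d"
vi. "daddabdcddad" → match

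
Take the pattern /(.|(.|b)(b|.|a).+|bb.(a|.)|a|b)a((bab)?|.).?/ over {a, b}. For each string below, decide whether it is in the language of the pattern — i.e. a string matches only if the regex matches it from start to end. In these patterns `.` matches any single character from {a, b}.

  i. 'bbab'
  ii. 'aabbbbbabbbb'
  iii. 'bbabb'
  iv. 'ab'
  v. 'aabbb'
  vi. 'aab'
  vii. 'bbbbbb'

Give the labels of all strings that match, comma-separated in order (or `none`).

vi

i → no match
ii → no match
iii → no match
iv → no match
v → no match
vi → match
vii → no match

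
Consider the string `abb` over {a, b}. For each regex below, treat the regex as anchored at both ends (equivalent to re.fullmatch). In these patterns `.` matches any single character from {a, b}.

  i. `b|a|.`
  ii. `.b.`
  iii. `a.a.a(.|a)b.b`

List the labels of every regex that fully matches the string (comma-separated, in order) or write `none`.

i → no match
ii → match
iii → no match

ii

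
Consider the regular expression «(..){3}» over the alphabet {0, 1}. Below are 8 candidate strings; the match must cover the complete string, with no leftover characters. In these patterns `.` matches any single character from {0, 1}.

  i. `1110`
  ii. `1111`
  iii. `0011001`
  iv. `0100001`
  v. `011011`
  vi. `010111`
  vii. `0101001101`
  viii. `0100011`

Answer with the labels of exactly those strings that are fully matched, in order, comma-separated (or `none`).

v, vi

i → no match
ii → no match
iii → no match
iv → no match
v → match
vi → match
vii → no match
viii → no match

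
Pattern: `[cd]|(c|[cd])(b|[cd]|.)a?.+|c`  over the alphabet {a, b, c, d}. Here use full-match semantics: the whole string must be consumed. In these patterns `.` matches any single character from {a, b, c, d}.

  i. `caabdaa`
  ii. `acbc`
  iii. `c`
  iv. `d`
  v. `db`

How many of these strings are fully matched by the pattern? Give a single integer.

i → match
ii → no match
iii → match
iv → match
v → no match
Total matched: 3

3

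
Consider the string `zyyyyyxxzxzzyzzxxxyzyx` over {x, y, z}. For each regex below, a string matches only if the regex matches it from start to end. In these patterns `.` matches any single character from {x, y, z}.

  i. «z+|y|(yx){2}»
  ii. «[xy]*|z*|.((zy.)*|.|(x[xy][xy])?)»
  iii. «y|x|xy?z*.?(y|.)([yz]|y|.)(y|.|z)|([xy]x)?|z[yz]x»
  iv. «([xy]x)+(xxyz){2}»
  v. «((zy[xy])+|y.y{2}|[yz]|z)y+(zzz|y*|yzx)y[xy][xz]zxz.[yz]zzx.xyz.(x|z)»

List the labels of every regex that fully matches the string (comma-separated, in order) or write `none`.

v

i → no match
ii → no match
iii → no match
iv → no match — must end with `xxyz`
v → match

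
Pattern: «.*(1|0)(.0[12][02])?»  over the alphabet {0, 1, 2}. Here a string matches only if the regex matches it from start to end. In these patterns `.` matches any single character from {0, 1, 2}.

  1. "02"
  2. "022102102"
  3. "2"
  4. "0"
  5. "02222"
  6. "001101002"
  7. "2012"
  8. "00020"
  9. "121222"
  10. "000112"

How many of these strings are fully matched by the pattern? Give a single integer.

1 → no match
2 → no match
3 → no match
4 → match
5 → no match
6 → no match
7 → no match
8 → match
9 → no match
10 → no match
Total matched: 2

2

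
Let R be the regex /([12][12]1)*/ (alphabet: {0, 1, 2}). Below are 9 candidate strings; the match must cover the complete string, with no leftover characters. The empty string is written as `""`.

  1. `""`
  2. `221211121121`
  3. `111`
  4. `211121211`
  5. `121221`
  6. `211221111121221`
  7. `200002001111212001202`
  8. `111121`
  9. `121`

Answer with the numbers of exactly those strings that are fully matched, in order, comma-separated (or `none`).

1, 2, 3, 4, 5, 6, 8, 9

1 → match
2 → match
3 → match
4 → match
5 → match
6 → match
7 → no match
8 → match
9 → match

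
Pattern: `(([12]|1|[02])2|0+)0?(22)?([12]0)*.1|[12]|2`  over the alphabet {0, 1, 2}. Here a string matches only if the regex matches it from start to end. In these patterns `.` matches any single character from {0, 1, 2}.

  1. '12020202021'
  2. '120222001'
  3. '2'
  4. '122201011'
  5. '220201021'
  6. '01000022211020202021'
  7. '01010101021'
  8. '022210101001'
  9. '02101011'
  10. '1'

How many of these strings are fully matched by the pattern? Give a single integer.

8

1 → match
2 → match
3 → match
4 → no match
5 → match
6 → no match
7 → match
8 → match
9 → match
10 → match
Total matched: 8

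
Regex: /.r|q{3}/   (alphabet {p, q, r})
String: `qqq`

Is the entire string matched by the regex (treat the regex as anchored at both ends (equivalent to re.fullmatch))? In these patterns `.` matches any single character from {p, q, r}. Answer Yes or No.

Yes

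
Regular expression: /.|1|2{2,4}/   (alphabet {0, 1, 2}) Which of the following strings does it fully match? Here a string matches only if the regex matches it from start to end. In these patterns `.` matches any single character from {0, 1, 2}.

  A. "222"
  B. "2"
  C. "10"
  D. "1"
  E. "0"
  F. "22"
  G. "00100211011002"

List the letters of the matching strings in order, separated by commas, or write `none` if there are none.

A → match
B → match
C → no match
D → match
E → match
F → match
G → no match

A, B, D, E, F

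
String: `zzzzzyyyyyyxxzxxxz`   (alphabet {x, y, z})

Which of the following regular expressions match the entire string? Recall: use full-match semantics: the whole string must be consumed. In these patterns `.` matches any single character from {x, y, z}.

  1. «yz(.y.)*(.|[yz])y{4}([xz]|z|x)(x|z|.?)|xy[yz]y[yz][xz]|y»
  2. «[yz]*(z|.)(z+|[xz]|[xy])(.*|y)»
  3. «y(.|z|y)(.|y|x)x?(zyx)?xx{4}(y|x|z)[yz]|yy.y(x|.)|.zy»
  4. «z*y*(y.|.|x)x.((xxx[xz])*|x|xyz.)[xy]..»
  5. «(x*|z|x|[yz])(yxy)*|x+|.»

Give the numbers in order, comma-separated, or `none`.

2, 4

1 → no match
2 → match
3 → no match
4 → match
5 → no match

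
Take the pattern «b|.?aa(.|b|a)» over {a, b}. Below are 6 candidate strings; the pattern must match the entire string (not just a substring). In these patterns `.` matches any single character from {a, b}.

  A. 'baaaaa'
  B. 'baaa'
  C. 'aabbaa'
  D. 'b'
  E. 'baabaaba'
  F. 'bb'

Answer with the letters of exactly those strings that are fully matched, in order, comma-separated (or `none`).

B, D

A → no match
B → match
C → no match
D → match
E → no match
F → no match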